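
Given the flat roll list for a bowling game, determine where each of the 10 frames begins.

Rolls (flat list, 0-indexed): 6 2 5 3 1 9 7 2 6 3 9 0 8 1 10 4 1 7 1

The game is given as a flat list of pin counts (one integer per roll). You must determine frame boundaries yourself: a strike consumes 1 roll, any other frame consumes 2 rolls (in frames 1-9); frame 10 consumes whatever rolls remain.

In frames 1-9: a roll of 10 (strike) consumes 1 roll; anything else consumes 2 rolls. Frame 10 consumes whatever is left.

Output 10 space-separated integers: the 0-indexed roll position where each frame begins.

Answer: 0 2 4 6 8 10 12 14 15 17

Derivation:
Frame 1 starts at roll index 0: rolls=6,2 (sum=8), consumes 2 rolls
Frame 2 starts at roll index 2: rolls=5,3 (sum=8), consumes 2 rolls
Frame 3 starts at roll index 4: rolls=1,9 (sum=10), consumes 2 rolls
Frame 4 starts at roll index 6: rolls=7,2 (sum=9), consumes 2 rolls
Frame 5 starts at roll index 8: rolls=6,3 (sum=9), consumes 2 rolls
Frame 6 starts at roll index 10: rolls=9,0 (sum=9), consumes 2 rolls
Frame 7 starts at roll index 12: rolls=8,1 (sum=9), consumes 2 rolls
Frame 8 starts at roll index 14: roll=10 (strike), consumes 1 roll
Frame 9 starts at roll index 15: rolls=4,1 (sum=5), consumes 2 rolls
Frame 10 starts at roll index 17: 2 remaining rolls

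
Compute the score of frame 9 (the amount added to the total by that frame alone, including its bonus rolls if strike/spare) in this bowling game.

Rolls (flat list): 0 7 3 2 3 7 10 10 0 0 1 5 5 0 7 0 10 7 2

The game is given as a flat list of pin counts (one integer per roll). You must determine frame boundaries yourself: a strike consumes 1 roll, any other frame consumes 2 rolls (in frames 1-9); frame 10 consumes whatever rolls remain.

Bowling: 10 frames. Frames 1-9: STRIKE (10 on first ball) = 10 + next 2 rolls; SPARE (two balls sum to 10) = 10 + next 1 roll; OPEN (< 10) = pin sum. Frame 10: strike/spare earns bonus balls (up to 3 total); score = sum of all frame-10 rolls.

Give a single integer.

Answer: 7

Derivation:
Frame 1: OPEN (0+7=7). Cumulative: 7
Frame 2: OPEN (3+2=5). Cumulative: 12
Frame 3: SPARE (3+7=10). 10 + next roll (10) = 20. Cumulative: 32
Frame 4: STRIKE. 10 + next two rolls (10+0) = 20. Cumulative: 52
Frame 5: STRIKE. 10 + next two rolls (0+0) = 10. Cumulative: 62
Frame 6: OPEN (0+0=0). Cumulative: 62
Frame 7: OPEN (1+5=6). Cumulative: 68
Frame 8: OPEN (5+0=5). Cumulative: 73
Frame 9: OPEN (7+0=7). Cumulative: 80
Frame 10: STRIKE. Sum of all frame-10 rolls (10+7+2) = 19. Cumulative: 99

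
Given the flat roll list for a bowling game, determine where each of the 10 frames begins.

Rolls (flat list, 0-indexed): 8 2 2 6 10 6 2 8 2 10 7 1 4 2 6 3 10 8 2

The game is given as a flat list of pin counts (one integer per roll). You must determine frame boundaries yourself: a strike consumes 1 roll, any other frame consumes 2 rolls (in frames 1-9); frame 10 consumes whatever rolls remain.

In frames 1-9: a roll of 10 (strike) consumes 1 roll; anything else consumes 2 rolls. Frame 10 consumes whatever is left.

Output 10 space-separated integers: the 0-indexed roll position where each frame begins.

Answer: 0 2 4 5 7 9 10 12 14 16

Derivation:
Frame 1 starts at roll index 0: rolls=8,2 (sum=10), consumes 2 rolls
Frame 2 starts at roll index 2: rolls=2,6 (sum=8), consumes 2 rolls
Frame 3 starts at roll index 4: roll=10 (strike), consumes 1 roll
Frame 4 starts at roll index 5: rolls=6,2 (sum=8), consumes 2 rolls
Frame 5 starts at roll index 7: rolls=8,2 (sum=10), consumes 2 rolls
Frame 6 starts at roll index 9: roll=10 (strike), consumes 1 roll
Frame 7 starts at roll index 10: rolls=7,1 (sum=8), consumes 2 rolls
Frame 8 starts at roll index 12: rolls=4,2 (sum=6), consumes 2 rolls
Frame 9 starts at roll index 14: rolls=6,3 (sum=9), consumes 2 rolls
Frame 10 starts at roll index 16: 3 remaining rolls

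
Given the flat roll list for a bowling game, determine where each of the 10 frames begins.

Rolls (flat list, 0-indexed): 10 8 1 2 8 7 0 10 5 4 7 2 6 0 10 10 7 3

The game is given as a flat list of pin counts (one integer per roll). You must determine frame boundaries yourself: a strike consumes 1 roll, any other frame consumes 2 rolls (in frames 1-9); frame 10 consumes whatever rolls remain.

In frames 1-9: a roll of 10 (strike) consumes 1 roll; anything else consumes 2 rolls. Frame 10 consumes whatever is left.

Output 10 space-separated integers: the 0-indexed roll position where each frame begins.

Answer: 0 1 3 5 7 8 10 12 14 15

Derivation:
Frame 1 starts at roll index 0: roll=10 (strike), consumes 1 roll
Frame 2 starts at roll index 1: rolls=8,1 (sum=9), consumes 2 rolls
Frame 3 starts at roll index 3: rolls=2,8 (sum=10), consumes 2 rolls
Frame 4 starts at roll index 5: rolls=7,0 (sum=7), consumes 2 rolls
Frame 5 starts at roll index 7: roll=10 (strike), consumes 1 roll
Frame 6 starts at roll index 8: rolls=5,4 (sum=9), consumes 2 rolls
Frame 7 starts at roll index 10: rolls=7,2 (sum=9), consumes 2 rolls
Frame 8 starts at roll index 12: rolls=6,0 (sum=6), consumes 2 rolls
Frame 9 starts at roll index 14: roll=10 (strike), consumes 1 roll
Frame 10 starts at roll index 15: 3 remaining rolls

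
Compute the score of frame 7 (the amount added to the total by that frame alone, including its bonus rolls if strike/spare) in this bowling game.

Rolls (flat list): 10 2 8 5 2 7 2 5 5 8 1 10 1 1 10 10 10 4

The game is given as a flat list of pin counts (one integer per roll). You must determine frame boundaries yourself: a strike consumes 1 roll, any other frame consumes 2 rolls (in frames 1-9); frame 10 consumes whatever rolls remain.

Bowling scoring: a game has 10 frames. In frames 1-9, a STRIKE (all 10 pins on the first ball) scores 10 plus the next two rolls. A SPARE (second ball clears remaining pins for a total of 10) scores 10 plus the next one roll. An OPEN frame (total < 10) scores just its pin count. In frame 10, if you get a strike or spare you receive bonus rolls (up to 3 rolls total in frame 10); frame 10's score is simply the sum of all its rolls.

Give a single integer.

Answer: 12

Derivation:
Frame 1: STRIKE. 10 + next two rolls (2+8) = 20. Cumulative: 20
Frame 2: SPARE (2+8=10). 10 + next roll (5) = 15. Cumulative: 35
Frame 3: OPEN (5+2=7). Cumulative: 42
Frame 4: OPEN (7+2=9). Cumulative: 51
Frame 5: SPARE (5+5=10). 10 + next roll (8) = 18. Cumulative: 69
Frame 6: OPEN (8+1=9). Cumulative: 78
Frame 7: STRIKE. 10 + next two rolls (1+1) = 12. Cumulative: 90
Frame 8: OPEN (1+1=2). Cumulative: 92
Frame 9: STRIKE. 10 + next two rolls (10+10) = 30. Cumulative: 122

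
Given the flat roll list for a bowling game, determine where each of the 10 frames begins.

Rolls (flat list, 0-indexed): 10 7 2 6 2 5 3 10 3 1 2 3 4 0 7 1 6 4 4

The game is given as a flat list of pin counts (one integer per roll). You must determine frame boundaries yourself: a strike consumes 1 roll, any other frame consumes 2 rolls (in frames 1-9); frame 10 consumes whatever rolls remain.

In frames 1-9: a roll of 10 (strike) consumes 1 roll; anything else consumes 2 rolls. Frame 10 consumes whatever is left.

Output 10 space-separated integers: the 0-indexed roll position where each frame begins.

Answer: 0 1 3 5 7 8 10 12 14 16

Derivation:
Frame 1 starts at roll index 0: roll=10 (strike), consumes 1 roll
Frame 2 starts at roll index 1: rolls=7,2 (sum=9), consumes 2 rolls
Frame 3 starts at roll index 3: rolls=6,2 (sum=8), consumes 2 rolls
Frame 4 starts at roll index 5: rolls=5,3 (sum=8), consumes 2 rolls
Frame 5 starts at roll index 7: roll=10 (strike), consumes 1 roll
Frame 6 starts at roll index 8: rolls=3,1 (sum=4), consumes 2 rolls
Frame 7 starts at roll index 10: rolls=2,3 (sum=5), consumes 2 rolls
Frame 8 starts at roll index 12: rolls=4,0 (sum=4), consumes 2 rolls
Frame 9 starts at roll index 14: rolls=7,1 (sum=8), consumes 2 rolls
Frame 10 starts at roll index 16: 3 remaining rolls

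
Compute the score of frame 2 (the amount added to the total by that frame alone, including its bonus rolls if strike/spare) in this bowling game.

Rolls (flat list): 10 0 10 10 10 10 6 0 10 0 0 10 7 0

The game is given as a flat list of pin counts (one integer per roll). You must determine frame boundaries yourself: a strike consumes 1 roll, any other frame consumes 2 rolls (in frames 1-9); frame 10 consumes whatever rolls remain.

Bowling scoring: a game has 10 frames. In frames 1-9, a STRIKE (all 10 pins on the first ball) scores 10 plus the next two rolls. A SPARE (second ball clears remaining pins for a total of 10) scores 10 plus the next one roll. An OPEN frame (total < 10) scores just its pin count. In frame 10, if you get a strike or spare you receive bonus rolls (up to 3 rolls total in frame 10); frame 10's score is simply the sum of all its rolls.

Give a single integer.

Frame 1: STRIKE. 10 + next two rolls (0+10) = 20. Cumulative: 20
Frame 2: SPARE (0+10=10). 10 + next roll (10) = 20. Cumulative: 40
Frame 3: STRIKE. 10 + next two rolls (10+10) = 30. Cumulative: 70
Frame 4: STRIKE. 10 + next two rolls (10+6) = 26. Cumulative: 96

Answer: 20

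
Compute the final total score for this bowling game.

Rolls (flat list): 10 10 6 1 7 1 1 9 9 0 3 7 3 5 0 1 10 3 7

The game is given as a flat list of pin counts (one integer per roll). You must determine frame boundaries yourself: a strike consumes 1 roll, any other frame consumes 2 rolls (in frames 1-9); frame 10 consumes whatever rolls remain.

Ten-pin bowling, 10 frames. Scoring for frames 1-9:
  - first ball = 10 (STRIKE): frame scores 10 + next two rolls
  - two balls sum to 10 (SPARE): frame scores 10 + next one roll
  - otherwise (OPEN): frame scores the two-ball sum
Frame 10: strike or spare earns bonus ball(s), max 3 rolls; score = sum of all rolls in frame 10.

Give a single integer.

Frame 1: STRIKE. 10 + next two rolls (10+6) = 26. Cumulative: 26
Frame 2: STRIKE. 10 + next two rolls (6+1) = 17. Cumulative: 43
Frame 3: OPEN (6+1=7). Cumulative: 50
Frame 4: OPEN (7+1=8). Cumulative: 58
Frame 5: SPARE (1+9=10). 10 + next roll (9) = 19. Cumulative: 77
Frame 6: OPEN (9+0=9). Cumulative: 86
Frame 7: SPARE (3+7=10). 10 + next roll (3) = 13. Cumulative: 99
Frame 8: OPEN (3+5=8). Cumulative: 107
Frame 9: OPEN (0+1=1). Cumulative: 108
Frame 10: STRIKE. Sum of all frame-10 rolls (10+3+7) = 20. Cumulative: 128

Answer: 128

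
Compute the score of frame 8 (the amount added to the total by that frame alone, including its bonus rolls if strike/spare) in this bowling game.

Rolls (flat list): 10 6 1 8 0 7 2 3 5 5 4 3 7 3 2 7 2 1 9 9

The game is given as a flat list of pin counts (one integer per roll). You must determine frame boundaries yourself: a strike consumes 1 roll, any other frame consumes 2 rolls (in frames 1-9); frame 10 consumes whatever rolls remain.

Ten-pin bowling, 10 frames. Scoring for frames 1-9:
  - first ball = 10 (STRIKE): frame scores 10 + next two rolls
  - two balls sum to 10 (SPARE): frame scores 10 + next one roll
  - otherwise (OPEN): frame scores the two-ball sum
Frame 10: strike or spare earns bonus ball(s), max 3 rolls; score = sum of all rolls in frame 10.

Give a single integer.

Answer: 5

Derivation:
Frame 1: STRIKE. 10 + next two rolls (6+1) = 17. Cumulative: 17
Frame 2: OPEN (6+1=7). Cumulative: 24
Frame 3: OPEN (8+0=8). Cumulative: 32
Frame 4: OPEN (7+2=9). Cumulative: 41
Frame 5: OPEN (3+5=8). Cumulative: 49
Frame 6: OPEN (5+4=9). Cumulative: 58
Frame 7: SPARE (3+7=10). 10 + next roll (3) = 13. Cumulative: 71
Frame 8: OPEN (3+2=5). Cumulative: 76
Frame 9: OPEN (7+2=9). Cumulative: 85
Frame 10: SPARE. Sum of all frame-10 rolls (1+9+9) = 19. Cumulative: 104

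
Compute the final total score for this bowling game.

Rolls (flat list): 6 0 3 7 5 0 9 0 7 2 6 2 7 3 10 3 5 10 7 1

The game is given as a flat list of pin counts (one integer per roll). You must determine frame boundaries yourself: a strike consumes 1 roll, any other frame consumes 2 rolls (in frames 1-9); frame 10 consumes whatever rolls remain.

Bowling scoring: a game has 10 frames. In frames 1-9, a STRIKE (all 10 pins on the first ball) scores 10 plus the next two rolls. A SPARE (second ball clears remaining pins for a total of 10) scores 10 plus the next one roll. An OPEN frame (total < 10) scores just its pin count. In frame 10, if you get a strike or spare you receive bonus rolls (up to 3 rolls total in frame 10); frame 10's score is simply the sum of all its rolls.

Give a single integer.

Answer: 116

Derivation:
Frame 1: OPEN (6+0=6). Cumulative: 6
Frame 2: SPARE (3+7=10). 10 + next roll (5) = 15. Cumulative: 21
Frame 3: OPEN (5+0=5). Cumulative: 26
Frame 4: OPEN (9+0=9). Cumulative: 35
Frame 5: OPEN (7+2=9). Cumulative: 44
Frame 6: OPEN (6+2=8). Cumulative: 52
Frame 7: SPARE (7+3=10). 10 + next roll (10) = 20. Cumulative: 72
Frame 8: STRIKE. 10 + next two rolls (3+5) = 18. Cumulative: 90
Frame 9: OPEN (3+5=8). Cumulative: 98
Frame 10: STRIKE. Sum of all frame-10 rolls (10+7+1) = 18. Cumulative: 116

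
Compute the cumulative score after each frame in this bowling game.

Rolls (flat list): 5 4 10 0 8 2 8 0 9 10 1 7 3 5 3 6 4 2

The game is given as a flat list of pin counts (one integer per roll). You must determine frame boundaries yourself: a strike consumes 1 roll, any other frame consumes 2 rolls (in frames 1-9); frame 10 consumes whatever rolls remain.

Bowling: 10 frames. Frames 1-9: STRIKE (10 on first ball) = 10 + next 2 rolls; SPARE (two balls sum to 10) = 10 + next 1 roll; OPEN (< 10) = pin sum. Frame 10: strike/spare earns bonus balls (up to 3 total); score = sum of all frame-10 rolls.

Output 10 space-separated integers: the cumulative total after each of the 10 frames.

Answer: 9 27 35 45 54 72 80 88 97 103

Derivation:
Frame 1: OPEN (5+4=9). Cumulative: 9
Frame 2: STRIKE. 10 + next two rolls (0+8) = 18. Cumulative: 27
Frame 3: OPEN (0+8=8). Cumulative: 35
Frame 4: SPARE (2+8=10). 10 + next roll (0) = 10. Cumulative: 45
Frame 5: OPEN (0+9=9). Cumulative: 54
Frame 6: STRIKE. 10 + next two rolls (1+7) = 18. Cumulative: 72
Frame 7: OPEN (1+7=8). Cumulative: 80
Frame 8: OPEN (3+5=8). Cumulative: 88
Frame 9: OPEN (3+6=9). Cumulative: 97
Frame 10: OPEN. Sum of all frame-10 rolls (4+2) = 6. Cumulative: 103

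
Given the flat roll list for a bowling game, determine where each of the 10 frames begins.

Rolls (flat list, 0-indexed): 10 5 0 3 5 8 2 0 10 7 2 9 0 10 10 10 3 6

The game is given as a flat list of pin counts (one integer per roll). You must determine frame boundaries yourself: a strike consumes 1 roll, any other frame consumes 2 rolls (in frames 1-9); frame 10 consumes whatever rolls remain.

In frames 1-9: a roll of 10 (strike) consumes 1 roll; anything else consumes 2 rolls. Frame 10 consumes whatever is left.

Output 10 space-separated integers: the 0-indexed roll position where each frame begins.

Frame 1 starts at roll index 0: roll=10 (strike), consumes 1 roll
Frame 2 starts at roll index 1: rolls=5,0 (sum=5), consumes 2 rolls
Frame 3 starts at roll index 3: rolls=3,5 (sum=8), consumes 2 rolls
Frame 4 starts at roll index 5: rolls=8,2 (sum=10), consumes 2 rolls
Frame 5 starts at roll index 7: rolls=0,10 (sum=10), consumes 2 rolls
Frame 6 starts at roll index 9: rolls=7,2 (sum=9), consumes 2 rolls
Frame 7 starts at roll index 11: rolls=9,0 (sum=9), consumes 2 rolls
Frame 8 starts at roll index 13: roll=10 (strike), consumes 1 roll
Frame 9 starts at roll index 14: roll=10 (strike), consumes 1 roll
Frame 10 starts at roll index 15: 3 remaining rolls

Answer: 0 1 3 5 7 9 11 13 14 15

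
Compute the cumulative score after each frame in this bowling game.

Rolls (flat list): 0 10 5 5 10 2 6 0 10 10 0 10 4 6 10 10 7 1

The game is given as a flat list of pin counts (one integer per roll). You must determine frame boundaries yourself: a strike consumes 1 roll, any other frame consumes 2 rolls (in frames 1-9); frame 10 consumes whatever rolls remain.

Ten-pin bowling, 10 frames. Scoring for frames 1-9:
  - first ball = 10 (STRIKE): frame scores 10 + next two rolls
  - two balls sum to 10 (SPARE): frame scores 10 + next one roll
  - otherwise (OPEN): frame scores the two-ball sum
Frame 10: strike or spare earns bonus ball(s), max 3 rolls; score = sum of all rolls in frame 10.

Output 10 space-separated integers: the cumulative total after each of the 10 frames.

Answer: 15 35 53 61 81 101 115 135 162 180

Derivation:
Frame 1: SPARE (0+10=10). 10 + next roll (5) = 15. Cumulative: 15
Frame 2: SPARE (5+5=10). 10 + next roll (10) = 20. Cumulative: 35
Frame 3: STRIKE. 10 + next two rolls (2+6) = 18. Cumulative: 53
Frame 4: OPEN (2+6=8). Cumulative: 61
Frame 5: SPARE (0+10=10). 10 + next roll (10) = 20. Cumulative: 81
Frame 6: STRIKE. 10 + next two rolls (0+10) = 20. Cumulative: 101
Frame 7: SPARE (0+10=10). 10 + next roll (4) = 14. Cumulative: 115
Frame 8: SPARE (4+6=10). 10 + next roll (10) = 20. Cumulative: 135
Frame 9: STRIKE. 10 + next two rolls (10+7) = 27. Cumulative: 162
Frame 10: STRIKE. Sum of all frame-10 rolls (10+7+1) = 18. Cumulative: 180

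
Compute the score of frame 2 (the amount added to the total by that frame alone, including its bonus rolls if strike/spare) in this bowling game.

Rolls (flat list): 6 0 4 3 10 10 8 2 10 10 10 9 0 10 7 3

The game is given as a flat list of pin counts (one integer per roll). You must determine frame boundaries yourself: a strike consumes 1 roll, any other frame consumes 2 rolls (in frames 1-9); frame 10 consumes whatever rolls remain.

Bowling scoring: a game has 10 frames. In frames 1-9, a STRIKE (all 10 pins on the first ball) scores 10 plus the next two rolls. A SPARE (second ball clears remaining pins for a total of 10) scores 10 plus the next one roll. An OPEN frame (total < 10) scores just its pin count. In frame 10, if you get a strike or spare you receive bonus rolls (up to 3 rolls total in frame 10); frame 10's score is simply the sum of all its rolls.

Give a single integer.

Answer: 7

Derivation:
Frame 1: OPEN (6+0=6). Cumulative: 6
Frame 2: OPEN (4+3=7). Cumulative: 13
Frame 3: STRIKE. 10 + next two rolls (10+8) = 28. Cumulative: 41
Frame 4: STRIKE. 10 + next two rolls (8+2) = 20. Cumulative: 61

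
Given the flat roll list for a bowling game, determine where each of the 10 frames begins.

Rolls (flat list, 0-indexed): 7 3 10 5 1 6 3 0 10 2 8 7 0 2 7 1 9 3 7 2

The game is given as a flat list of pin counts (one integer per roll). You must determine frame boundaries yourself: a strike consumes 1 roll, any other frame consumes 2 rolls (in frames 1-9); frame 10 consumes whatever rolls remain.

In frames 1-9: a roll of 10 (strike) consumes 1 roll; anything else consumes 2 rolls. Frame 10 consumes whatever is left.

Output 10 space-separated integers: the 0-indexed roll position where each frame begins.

Answer: 0 2 3 5 7 9 11 13 15 17

Derivation:
Frame 1 starts at roll index 0: rolls=7,3 (sum=10), consumes 2 rolls
Frame 2 starts at roll index 2: roll=10 (strike), consumes 1 roll
Frame 3 starts at roll index 3: rolls=5,1 (sum=6), consumes 2 rolls
Frame 4 starts at roll index 5: rolls=6,3 (sum=9), consumes 2 rolls
Frame 5 starts at roll index 7: rolls=0,10 (sum=10), consumes 2 rolls
Frame 6 starts at roll index 9: rolls=2,8 (sum=10), consumes 2 rolls
Frame 7 starts at roll index 11: rolls=7,0 (sum=7), consumes 2 rolls
Frame 8 starts at roll index 13: rolls=2,7 (sum=9), consumes 2 rolls
Frame 9 starts at roll index 15: rolls=1,9 (sum=10), consumes 2 rolls
Frame 10 starts at roll index 17: 3 remaining rolls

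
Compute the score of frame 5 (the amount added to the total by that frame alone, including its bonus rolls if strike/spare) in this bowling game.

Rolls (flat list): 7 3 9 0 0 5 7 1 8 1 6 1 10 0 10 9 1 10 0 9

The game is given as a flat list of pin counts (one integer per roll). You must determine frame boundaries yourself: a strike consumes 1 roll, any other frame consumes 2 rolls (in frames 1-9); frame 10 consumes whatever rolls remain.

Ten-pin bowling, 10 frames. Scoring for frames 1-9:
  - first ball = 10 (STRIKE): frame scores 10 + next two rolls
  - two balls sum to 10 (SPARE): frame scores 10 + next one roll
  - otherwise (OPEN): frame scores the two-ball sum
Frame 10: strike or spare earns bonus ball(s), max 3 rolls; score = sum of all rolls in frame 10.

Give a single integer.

Answer: 9

Derivation:
Frame 1: SPARE (7+3=10). 10 + next roll (9) = 19. Cumulative: 19
Frame 2: OPEN (9+0=9). Cumulative: 28
Frame 3: OPEN (0+5=5). Cumulative: 33
Frame 4: OPEN (7+1=8). Cumulative: 41
Frame 5: OPEN (8+1=9). Cumulative: 50
Frame 6: OPEN (6+1=7). Cumulative: 57
Frame 7: STRIKE. 10 + next two rolls (0+10) = 20. Cumulative: 77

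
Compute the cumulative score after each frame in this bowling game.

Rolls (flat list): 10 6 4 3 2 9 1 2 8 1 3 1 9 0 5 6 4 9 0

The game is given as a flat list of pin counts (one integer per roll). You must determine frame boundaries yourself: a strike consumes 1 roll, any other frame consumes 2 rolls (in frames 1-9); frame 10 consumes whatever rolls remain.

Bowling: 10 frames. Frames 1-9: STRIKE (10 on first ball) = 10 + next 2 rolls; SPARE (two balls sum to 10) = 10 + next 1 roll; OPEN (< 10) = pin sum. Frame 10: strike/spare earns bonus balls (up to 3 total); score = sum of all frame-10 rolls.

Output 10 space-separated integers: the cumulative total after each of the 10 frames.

Frame 1: STRIKE. 10 + next two rolls (6+4) = 20. Cumulative: 20
Frame 2: SPARE (6+4=10). 10 + next roll (3) = 13. Cumulative: 33
Frame 3: OPEN (3+2=5). Cumulative: 38
Frame 4: SPARE (9+1=10). 10 + next roll (2) = 12. Cumulative: 50
Frame 5: SPARE (2+8=10). 10 + next roll (1) = 11. Cumulative: 61
Frame 6: OPEN (1+3=4). Cumulative: 65
Frame 7: SPARE (1+9=10). 10 + next roll (0) = 10. Cumulative: 75
Frame 8: OPEN (0+5=5). Cumulative: 80
Frame 9: SPARE (6+4=10). 10 + next roll (9) = 19. Cumulative: 99
Frame 10: OPEN. Sum of all frame-10 rolls (9+0) = 9. Cumulative: 108

Answer: 20 33 38 50 61 65 75 80 99 108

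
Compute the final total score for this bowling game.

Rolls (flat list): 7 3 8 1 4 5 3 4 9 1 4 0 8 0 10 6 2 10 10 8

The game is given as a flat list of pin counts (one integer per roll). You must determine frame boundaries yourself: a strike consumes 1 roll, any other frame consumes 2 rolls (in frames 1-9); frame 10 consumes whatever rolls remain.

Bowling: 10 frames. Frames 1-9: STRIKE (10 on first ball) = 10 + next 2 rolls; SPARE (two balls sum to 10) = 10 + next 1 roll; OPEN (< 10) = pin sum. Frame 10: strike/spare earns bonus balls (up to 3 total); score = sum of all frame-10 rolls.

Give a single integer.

Frame 1: SPARE (7+3=10). 10 + next roll (8) = 18. Cumulative: 18
Frame 2: OPEN (8+1=9). Cumulative: 27
Frame 3: OPEN (4+5=9). Cumulative: 36
Frame 4: OPEN (3+4=7). Cumulative: 43
Frame 5: SPARE (9+1=10). 10 + next roll (4) = 14. Cumulative: 57
Frame 6: OPEN (4+0=4). Cumulative: 61
Frame 7: OPEN (8+0=8). Cumulative: 69
Frame 8: STRIKE. 10 + next two rolls (6+2) = 18. Cumulative: 87
Frame 9: OPEN (6+2=8). Cumulative: 95
Frame 10: STRIKE. Sum of all frame-10 rolls (10+10+8) = 28. Cumulative: 123

Answer: 123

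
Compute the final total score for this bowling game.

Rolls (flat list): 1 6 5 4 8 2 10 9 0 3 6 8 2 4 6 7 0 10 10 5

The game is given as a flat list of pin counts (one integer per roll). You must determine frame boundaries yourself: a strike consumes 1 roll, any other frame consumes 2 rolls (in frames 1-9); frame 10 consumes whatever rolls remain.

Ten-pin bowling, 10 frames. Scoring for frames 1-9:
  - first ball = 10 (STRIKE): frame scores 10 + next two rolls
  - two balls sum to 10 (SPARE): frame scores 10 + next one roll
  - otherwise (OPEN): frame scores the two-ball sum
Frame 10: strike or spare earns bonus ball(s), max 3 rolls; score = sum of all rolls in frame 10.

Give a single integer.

Frame 1: OPEN (1+6=7). Cumulative: 7
Frame 2: OPEN (5+4=9). Cumulative: 16
Frame 3: SPARE (8+2=10). 10 + next roll (10) = 20. Cumulative: 36
Frame 4: STRIKE. 10 + next two rolls (9+0) = 19. Cumulative: 55
Frame 5: OPEN (9+0=9). Cumulative: 64
Frame 6: OPEN (3+6=9). Cumulative: 73
Frame 7: SPARE (8+2=10). 10 + next roll (4) = 14. Cumulative: 87
Frame 8: SPARE (4+6=10). 10 + next roll (7) = 17. Cumulative: 104
Frame 9: OPEN (7+0=7). Cumulative: 111
Frame 10: STRIKE. Sum of all frame-10 rolls (10+10+5) = 25. Cumulative: 136

Answer: 136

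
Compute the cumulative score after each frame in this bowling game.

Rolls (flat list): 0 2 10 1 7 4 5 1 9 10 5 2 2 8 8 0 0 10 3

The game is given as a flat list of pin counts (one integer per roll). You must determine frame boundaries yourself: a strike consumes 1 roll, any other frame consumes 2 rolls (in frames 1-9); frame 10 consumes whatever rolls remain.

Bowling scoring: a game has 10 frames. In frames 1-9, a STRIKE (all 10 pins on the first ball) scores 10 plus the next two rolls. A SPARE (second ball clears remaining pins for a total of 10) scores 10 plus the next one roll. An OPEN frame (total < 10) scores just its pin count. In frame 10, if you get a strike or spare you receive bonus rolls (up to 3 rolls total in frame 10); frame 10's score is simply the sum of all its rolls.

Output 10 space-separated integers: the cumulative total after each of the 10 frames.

Frame 1: OPEN (0+2=2). Cumulative: 2
Frame 2: STRIKE. 10 + next two rolls (1+7) = 18. Cumulative: 20
Frame 3: OPEN (1+7=8). Cumulative: 28
Frame 4: OPEN (4+5=9). Cumulative: 37
Frame 5: SPARE (1+9=10). 10 + next roll (10) = 20. Cumulative: 57
Frame 6: STRIKE. 10 + next two rolls (5+2) = 17. Cumulative: 74
Frame 7: OPEN (5+2=7). Cumulative: 81
Frame 8: SPARE (2+8=10). 10 + next roll (8) = 18. Cumulative: 99
Frame 9: OPEN (8+0=8). Cumulative: 107
Frame 10: SPARE. Sum of all frame-10 rolls (0+10+3) = 13. Cumulative: 120

Answer: 2 20 28 37 57 74 81 99 107 120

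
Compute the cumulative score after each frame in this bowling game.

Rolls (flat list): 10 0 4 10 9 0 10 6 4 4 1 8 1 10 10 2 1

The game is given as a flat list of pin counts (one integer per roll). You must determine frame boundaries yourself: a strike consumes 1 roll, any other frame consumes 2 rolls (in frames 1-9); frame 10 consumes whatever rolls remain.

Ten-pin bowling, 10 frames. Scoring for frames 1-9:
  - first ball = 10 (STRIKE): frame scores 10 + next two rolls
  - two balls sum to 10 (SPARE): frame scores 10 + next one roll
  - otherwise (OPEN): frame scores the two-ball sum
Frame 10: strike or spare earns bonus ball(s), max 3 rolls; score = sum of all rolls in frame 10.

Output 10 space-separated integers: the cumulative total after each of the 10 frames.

Answer: 14 18 37 46 66 80 85 94 116 129

Derivation:
Frame 1: STRIKE. 10 + next two rolls (0+4) = 14. Cumulative: 14
Frame 2: OPEN (0+4=4). Cumulative: 18
Frame 3: STRIKE. 10 + next two rolls (9+0) = 19. Cumulative: 37
Frame 4: OPEN (9+0=9). Cumulative: 46
Frame 5: STRIKE. 10 + next two rolls (6+4) = 20. Cumulative: 66
Frame 6: SPARE (6+4=10). 10 + next roll (4) = 14. Cumulative: 80
Frame 7: OPEN (4+1=5). Cumulative: 85
Frame 8: OPEN (8+1=9). Cumulative: 94
Frame 9: STRIKE. 10 + next two rolls (10+2) = 22. Cumulative: 116
Frame 10: STRIKE. Sum of all frame-10 rolls (10+2+1) = 13. Cumulative: 129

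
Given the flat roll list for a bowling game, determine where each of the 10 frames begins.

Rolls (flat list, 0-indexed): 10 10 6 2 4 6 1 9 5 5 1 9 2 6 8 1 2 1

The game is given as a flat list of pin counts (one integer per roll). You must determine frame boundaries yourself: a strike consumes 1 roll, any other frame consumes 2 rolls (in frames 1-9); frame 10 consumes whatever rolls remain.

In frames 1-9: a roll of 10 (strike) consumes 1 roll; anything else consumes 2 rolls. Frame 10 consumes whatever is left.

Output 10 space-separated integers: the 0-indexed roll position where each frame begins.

Answer: 0 1 2 4 6 8 10 12 14 16

Derivation:
Frame 1 starts at roll index 0: roll=10 (strike), consumes 1 roll
Frame 2 starts at roll index 1: roll=10 (strike), consumes 1 roll
Frame 3 starts at roll index 2: rolls=6,2 (sum=8), consumes 2 rolls
Frame 4 starts at roll index 4: rolls=4,6 (sum=10), consumes 2 rolls
Frame 5 starts at roll index 6: rolls=1,9 (sum=10), consumes 2 rolls
Frame 6 starts at roll index 8: rolls=5,5 (sum=10), consumes 2 rolls
Frame 7 starts at roll index 10: rolls=1,9 (sum=10), consumes 2 rolls
Frame 8 starts at roll index 12: rolls=2,6 (sum=8), consumes 2 rolls
Frame 9 starts at roll index 14: rolls=8,1 (sum=9), consumes 2 rolls
Frame 10 starts at roll index 16: 2 remaining rolls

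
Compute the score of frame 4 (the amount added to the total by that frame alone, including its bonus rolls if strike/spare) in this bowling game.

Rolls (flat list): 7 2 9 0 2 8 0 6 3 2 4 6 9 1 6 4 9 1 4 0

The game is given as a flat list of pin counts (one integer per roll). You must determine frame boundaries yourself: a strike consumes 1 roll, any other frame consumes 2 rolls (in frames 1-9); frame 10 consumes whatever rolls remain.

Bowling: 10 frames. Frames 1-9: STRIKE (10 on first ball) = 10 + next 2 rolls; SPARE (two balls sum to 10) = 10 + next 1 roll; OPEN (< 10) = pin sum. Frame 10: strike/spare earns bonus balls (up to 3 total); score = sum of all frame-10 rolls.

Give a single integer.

Answer: 6

Derivation:
Frame 1: OPEN (7+2=9). Cumulative: 9
Frame 2: OPEN (9+0=9). Cumulative: 18
Frame 3: SPARE (2+8=10). 10 + next roll (0) = 10. Cumulative: 28
Frame 4: OPEN (0+6=6). Cumulative: 34
Frame 5: OPEN (3+2=5). Cumulative: 39
Frame 6: SPARE (4+6=10). 10 + next roll (9) = 19. Cumulative: 58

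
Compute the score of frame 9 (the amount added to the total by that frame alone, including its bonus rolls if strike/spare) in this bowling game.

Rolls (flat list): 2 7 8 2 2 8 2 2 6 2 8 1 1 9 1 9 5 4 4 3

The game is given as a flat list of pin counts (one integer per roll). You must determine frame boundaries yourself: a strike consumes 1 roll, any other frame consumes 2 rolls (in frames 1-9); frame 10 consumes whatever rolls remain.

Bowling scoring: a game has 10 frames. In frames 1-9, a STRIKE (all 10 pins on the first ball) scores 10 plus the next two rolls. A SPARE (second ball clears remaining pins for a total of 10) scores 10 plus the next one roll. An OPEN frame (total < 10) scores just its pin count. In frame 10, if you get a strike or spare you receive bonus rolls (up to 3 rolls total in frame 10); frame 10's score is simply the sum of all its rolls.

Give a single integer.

Frame 1: OPEN (2+7=9). Cumulative: 9
Frame 2: SPARE (8+2=10). 10 + next roll (2) = 12. Cumulative: 21
Frame 3: SPARE (2+8=10). 10 + next roll (2) = 12. Cumulative: 33
Frame 4: OPEN (2+2=4). Cumulative: 37
Frame 5: OPEN (6+2=8). Cumulative: 45
Frame 6: OPEN (8+1=9). Cumulative: 54
Frame 7: SPARE (1+9=10). 10 + next roll (1) = 11. Cumulative: 65
Frame 8: SPARE (1+9=10). 10 + next roll (5) = 15. Cumulative: 80
Frame 9: OPEN (5+4=9). Cumulative: 89
Frame 10: OPEN. Sum of all frame-10 rolls (4+3) = 7. Cumulative: 96

Answer: 9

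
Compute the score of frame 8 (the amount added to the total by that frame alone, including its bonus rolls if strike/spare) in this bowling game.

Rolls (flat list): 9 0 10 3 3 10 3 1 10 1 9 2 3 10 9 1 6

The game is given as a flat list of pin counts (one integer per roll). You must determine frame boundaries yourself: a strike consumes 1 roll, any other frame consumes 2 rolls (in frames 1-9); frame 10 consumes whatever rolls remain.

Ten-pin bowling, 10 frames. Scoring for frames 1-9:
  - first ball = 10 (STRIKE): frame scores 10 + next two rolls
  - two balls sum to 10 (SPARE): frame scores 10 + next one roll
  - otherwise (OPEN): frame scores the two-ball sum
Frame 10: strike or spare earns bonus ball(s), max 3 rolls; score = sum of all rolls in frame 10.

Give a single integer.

Answer: 5

Derivation:
Frame 1: OPEN (9+0=9). Cumulative: 9
Frame 2: STRIKE. 10 + next two rolls (3+3) = 16. Cumulative: 25
Frame 3: OPEN (3+3=6). Cumulative: 31
Frame 4: STRIKE. 10 + next two rolls (3+1) = 14. Cumulative: 45
Frame 5: OPEN (3+1=4). Cumulative: 49
Frame 6: STRIKE. 10 + next two rolls (1+9) = 20. Cumulative: 69
Frame 7: SPARE (1+9=10). 10 + next roll (2) = 12. Cumulative: 81
Frame 8: OPEN (2+3=5). Cumulative: 86
Frame 9: STRIKE. 10 + next two rolls (9+1) = 20. Cumulative: 106
Frame 10: SPARE. Sum of all frame-10 rolls (9+1+6) = 16. Cumulative: 122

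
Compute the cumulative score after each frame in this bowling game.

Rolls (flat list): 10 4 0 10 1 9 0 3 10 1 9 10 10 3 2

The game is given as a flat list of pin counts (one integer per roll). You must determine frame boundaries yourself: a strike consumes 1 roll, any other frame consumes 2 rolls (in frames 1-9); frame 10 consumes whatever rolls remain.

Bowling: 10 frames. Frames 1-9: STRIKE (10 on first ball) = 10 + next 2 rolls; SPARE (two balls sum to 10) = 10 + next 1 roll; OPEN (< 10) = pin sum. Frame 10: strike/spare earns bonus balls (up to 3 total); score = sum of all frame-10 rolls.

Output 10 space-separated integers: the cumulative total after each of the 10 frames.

Answer: 14 18 38 48 51 71 91 114 129 134

Derivation:
Frame 1: STRIKE. 10 + next two rolls (4+0) = 14. Cumulative: 14
Frame 2: OPEN (4+0=4). Cumulative: 18
Frame 3: STRIKE. 10 + next two rolls (1+9) = 20. Cumulative: 38
Frame 4: SPARE (1+9=10). 10 + next roll (0) = 10. Cumulative: 48
Frame 5: OPEN (0+3=3). Cumulative: 51
Frame 6: STRIKE. 10 + next two rolls (1+9) = 20. Cumulative: 71
Frame 7: SPARE (1+9=10). 10 + next roll (10) = 20. Cumulative: 91
Frame 8: STRIKE. 10 + next two rolls (10+3) = 23. Cumulative: 114
Frame 9: STRIKE. 10 + next two rolls (3+2) = 15. Cumulative: 129
Frame 10: OPEN. Sum of all frame-10 rolls (3+2) = 5. Cumulative: 134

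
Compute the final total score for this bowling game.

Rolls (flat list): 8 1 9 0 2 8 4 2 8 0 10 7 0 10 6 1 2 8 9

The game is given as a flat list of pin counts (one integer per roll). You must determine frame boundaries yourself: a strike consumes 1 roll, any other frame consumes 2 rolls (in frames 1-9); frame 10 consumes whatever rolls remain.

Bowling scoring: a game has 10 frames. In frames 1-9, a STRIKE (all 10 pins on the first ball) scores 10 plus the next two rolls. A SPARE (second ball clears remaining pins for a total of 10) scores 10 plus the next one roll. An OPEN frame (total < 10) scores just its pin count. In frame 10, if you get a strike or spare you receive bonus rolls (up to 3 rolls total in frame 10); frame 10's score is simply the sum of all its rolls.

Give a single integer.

Answer: 113

Derivation:
Frame 1: OPEN (8+1=9). Cumulative: 9
Frame 2: OPEN (9+0=9). Cumulative: 18
Frame 3: SPARE (2+8=10). 10 + next roll (4) = 14. Cumulative: 32
Frame 4: OPEN (4+2=6). Cumulative: 38
Frame 5: OPEN (8+0=8). Cumulative: 46
Frame 6: STRIKE. 10 + next two rolls (7+0) = 17. Cumulative: 63
Frame 7: OPEN (7+0=7). Cumulative: 70
Frame 8: STRIKE. 10 + next two rolls (6+1) = 17. Cumulative: 87
Frame 9: OPEN (6+1=7). Cumulative: 94
Frame 10: SPARE. Sum of all frame-10 rolls (2+8+9) = 19. Cumulative: 113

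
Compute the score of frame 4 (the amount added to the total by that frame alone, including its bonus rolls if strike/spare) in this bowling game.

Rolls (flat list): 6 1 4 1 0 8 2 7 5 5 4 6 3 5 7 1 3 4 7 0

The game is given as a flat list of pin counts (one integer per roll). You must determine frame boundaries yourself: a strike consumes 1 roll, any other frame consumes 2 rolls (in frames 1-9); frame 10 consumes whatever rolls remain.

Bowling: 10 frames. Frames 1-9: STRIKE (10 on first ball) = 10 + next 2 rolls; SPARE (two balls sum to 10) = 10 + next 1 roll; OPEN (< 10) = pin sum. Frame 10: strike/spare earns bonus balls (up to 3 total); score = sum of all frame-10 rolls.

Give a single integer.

Frame 1: OPEN (6+1=7). Cumulative: 7
Frame 2: OPEN (4+1=5). Cumulative: 12
Frame 3: OPEN (0+8=8). Cumulative: 20
Frame 4: OPEN (2+7=9). Cumulative: 29
Frame 5: SPARE (5+5=10). 10 + next roll (4) = 14. Cumulative: 43
Frame 6: SPARE (4+6=10). 10 + next roll (3) = 13. Cumulative: 56

Answer: 9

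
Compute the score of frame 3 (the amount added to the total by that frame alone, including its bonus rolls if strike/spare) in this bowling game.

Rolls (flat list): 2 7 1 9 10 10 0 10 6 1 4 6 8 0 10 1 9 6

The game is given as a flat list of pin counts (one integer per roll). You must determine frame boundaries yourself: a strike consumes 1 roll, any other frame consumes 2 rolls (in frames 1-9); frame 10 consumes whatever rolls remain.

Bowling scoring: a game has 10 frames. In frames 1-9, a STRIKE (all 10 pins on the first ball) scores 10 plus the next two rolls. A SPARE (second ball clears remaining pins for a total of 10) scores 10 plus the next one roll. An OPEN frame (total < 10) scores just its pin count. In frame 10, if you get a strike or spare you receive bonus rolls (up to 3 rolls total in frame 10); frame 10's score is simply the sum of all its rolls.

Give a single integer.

Frame 1: OPEN (2+7=9). Cumulative: 9
Frame 2: SPARE (1+9=10). 10 + next roll (10) = 20. Cumulative: 29
Frame 3: STRIKE. 10 + next two rolls (10+0) = 20. Cumulative: 49
Frame 4: STRIKE. 10 + next two rolls (0+10) = 20. Cumulative: 69
Frame 5: SPARE (0+10=10). 10 + next roll (6) = 16. Cumulative: 85

Answer: 20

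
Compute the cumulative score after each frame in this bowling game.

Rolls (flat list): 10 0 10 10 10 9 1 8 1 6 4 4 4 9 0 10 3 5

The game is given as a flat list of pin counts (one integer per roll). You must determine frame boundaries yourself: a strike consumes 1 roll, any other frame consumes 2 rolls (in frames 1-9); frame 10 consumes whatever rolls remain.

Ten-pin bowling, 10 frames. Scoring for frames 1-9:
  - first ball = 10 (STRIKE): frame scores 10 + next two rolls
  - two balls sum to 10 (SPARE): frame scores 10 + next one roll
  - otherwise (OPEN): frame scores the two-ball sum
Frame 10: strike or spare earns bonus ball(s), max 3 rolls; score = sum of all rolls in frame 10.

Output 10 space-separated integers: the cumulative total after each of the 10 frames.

Answer: 20 40 69 89 107 116 130 138 147 165

Derivation:
Frame 1: STRIKE. 10 + next two rolls (0+10) = 20. Cumulative: 20
Frame 2: SPARE (0+10=10). 10 + next roll (10) = 20. Cumulative: 40
Frame 3: STRIKE. 10 + next two rolls (10+9) = 29. Cumulative: 69
Frame 4: STRIKE. 10 + next two rolls (9+1) = 20. Cumulative: 89
Frame 5: SPARE (9+1=10). 10 + next roll (8) = 18. Cumulative: 107
Frame 6: OPEN (8+1=9). Cumulative: 116
Frame 7: SPARE (6+4=10). 10 + next roll (4) = 14. Cumulative: 130
Frame 8: OPEN (4+4=8). Cumulative: 138
Frame 9: OPEN (9+0=9). Cumulative: 147
Frame 10: STRIKE. Sum of all frame-10 rolls (10+3+5) = 18. Cumulative: 165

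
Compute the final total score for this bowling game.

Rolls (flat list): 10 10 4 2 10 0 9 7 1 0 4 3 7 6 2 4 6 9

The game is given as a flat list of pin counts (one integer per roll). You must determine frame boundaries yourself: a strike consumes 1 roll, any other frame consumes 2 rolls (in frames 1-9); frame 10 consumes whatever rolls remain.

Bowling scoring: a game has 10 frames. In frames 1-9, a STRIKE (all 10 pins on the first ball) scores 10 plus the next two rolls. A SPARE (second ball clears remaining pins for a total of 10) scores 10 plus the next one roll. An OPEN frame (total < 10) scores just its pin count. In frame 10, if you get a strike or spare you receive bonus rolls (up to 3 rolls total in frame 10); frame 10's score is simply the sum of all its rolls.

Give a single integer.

Answer: 129

Derivation:
Frame 1: STRIKE. 10 + next two rolls (10+4) = 24. Cumulative: 24
Frame 2: STRIKE. 10 + next two rolls (4+2) = 16. Cumulative: 40
Frame 3: OPEN (4+2=6). Cumulative: 46
Frame 4: STRIKE. 10 + next two rolls (0+9) = 19. Cumulative: 65
Frame 5: OPEN (0+9=9). Cumulative: 74
Frame 6: OPEN (7+1=8). Cumulative: 82
Frame 7: OPEN (0+4=4). Cumulative: 86
Frame 8: SPARE (3+7=10). 10 + next roll (6) = 16. Cumulative: 102
Frame 9: OPEN (6+2=8). Cumulative: 110
Frame 10: SPARE. Sum of all frame-10 rolls (4+6+9) = 19. Cumulative: 129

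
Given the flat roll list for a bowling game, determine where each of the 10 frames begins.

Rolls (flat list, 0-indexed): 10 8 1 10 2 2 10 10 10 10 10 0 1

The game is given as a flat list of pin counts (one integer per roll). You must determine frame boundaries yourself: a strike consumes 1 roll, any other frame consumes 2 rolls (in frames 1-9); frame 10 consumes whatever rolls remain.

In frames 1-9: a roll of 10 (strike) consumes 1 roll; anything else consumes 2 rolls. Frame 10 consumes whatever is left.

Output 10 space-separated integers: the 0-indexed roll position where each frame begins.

Frame 1 starts at roll index 0: roll=10 (strike), consumes 1 roll
Frame 2 starts at roll index 1: rolls=8,1 (sum=9), consumes 2 rolls
Frame 3 starts at roll index 3: roll=10 (strike), consumes 1 roll
Frame 4 starts at roll index 4: rolls=2,2 (sum=4), consumes 2 rolls
Frame 5 starts at roll index 6: roll=10 (strike), consumes 1 roll
Frame 6 starts at roll index 7: roll=10 (strike), consumes 1 roll
Frame 7 starts at roll index 8: roll=10 (strike), consumes 1 roll
Frame 8 starts at roll index 9: roll=10 (strike), consumes 1 roll
Frame 9 starts at roll index 10: roll=10 (strike), consumes 1 roll
Frame 10 starts at roll index 11: 2 remaining rolls

Answer: 0 1 3 4 6 7 8 9 10 11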